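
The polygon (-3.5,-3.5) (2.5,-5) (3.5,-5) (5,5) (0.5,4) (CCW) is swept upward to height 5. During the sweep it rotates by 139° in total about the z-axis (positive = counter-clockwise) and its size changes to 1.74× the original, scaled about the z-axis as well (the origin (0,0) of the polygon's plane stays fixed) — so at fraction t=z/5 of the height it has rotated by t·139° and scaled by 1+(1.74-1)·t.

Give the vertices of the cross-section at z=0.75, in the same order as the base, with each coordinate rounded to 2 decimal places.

Cross-section at z=0.75: (-2.25,-5.02) (4.57,-4.20) (5.61,-3.81) (3.21,7.17) (-1.06,4.35)

t = z/height = 0.75/5 = 0.15
s = 1 + (scale-1)·z/height = 1 + (1.74-1)·0.75/5 = 1.111000
θ = twist·z/height = 139°·0.75/5 = 20.8500° = 0.363901 rad
cos θ = 0.934515, sin θ = 0.355923 (intermediates below are computed at full precision and shown rounded to 5 d.p.)
v1: (-3.5,-3.5) → rotate → (-2.02507,-4.51653) → ×s → (-2.24986,-5.01787) → (-2.25,-5.02)
v2: (2.5,-5) → rotate → (4.11590,-3.78277) → ×s → (4.57277,-4.20266) → (4.57,-4.20)
v3: (3.5,-5) → rotate → (5.05042,-3.42685) → ×s → (5.61101,-3.80723) → (5.61,-3.81)
v4: (5,5) → rotate → (2.89296,6.45219) → ×s → (3.21408,7.16838) → (3.21,7.17)
v5: (0.5,4) → rotate → (-0.95643,3.91602) → ×s → (-1.06260,4.35070) → (-1.06,4.35)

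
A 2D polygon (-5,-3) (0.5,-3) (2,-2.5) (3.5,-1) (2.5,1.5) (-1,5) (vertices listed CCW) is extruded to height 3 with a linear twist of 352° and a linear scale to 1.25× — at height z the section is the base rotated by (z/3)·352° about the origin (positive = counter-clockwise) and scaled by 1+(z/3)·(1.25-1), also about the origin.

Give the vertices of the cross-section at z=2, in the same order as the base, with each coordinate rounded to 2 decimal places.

Cross-section at z=2: (0.52,6.78) (-3.19,1.55) (-3.73,-0.22) (-3.31,-2.66) (-0.26,-3.39) (5.43,-2.42)

t = z/height = 2/3 = 0.666667
s = 1 + (scale-1)·z/height = 1 + (1.25-1)·2/3 = 1.166667
θ = twist·z/height = 352°·2/3 = 234.6667° = 4.095706 rad
cos θ = -0.578332, sin θ = -0.815801 (intermediates below are computed at full precision and shown rounded to 5 d.p.)
v1: (-5,-3) → rotate → (0.44426,5.81400) → ×s → (0.51830,6.78300) → (0.52,6.78)
v2: (0.5,-3) → rotate → (-2.73657,1.32710) → ×s → (-3.19266,1.54828) → (-3.19,1.55)
v3: (2,-2.5) → rotate → (-3.19617,-0.18577) → ×s → (-3.72886,-0.21673) → (-3.73,-0.22)
v4: (3.5,-1) → rotate → (-2.83996,-2.27697) → ×s → (-3.31329,-2.65647) → (-3.31,-2.66)
v5: (2.5,1.5) → rotate → (-0.22213,-2.90700) → ×s → (-0.25915,-3.39150) → (-0.26,-3.39)
v6: (-1,5) → rotate → (4.65734,-2.07586) → ×s → (5.43356,-2.42184) → (5.43,-2.42)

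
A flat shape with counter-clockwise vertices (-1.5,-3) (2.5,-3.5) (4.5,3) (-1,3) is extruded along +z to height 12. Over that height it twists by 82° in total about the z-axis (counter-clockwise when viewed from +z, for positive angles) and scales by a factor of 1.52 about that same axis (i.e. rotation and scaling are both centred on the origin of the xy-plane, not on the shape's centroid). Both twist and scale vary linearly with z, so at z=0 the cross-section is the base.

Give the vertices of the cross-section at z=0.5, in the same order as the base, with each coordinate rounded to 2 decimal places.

t = z/height = 0.5/12 = 0.0416667
s = 1 + (scale-1)·z/height = 1 + (1.52-1)·0.5/12 = 1.021667
θ = twist·z/height = 82°·0.5/12 = 3.4167° = 0.059632 rad
cos θ = 0.998223, sin θ = 0.059597 (intermediates below are computed at full precision and shown rounded to 5 d.p.)
v1: (-1.5,-3) → rotate → (-1.31854,-3.08406) → ×s → (-1.34711,-3.15088) → (-1.35,-3.15)
v2: (2.5,-3.5) → rotate → (2.70414,-3.34479) → ×s → (2.76273,-3.41726) → (2.76,-3.42)
v3: (4.5,3) → rotate → (4.31321,3.26285) → ×s → (4.40666,3.33355) → (4.41,3.33)
v4: (-1,3) → rotate → (-1.17701,2.93507) → ×s → (-1.20251,2.99866) → (-1.20,3.00)

Cross-section at z=0.5: (-1.35,-3.15) (2.76,-3.42) (4.41,3.33) (-1.20,3.00)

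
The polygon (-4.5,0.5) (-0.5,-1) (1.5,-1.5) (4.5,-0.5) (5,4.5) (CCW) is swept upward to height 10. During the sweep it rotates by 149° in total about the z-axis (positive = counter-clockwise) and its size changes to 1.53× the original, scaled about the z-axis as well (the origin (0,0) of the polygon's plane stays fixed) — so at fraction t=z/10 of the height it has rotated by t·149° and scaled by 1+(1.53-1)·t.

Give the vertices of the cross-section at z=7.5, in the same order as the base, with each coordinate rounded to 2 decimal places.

t = z/height = 7.5/10 = 0.75
s = 1 + (scale-1)·z/height = 1 + (1.53-1)·7.5/10 = 1.397500
θ = twist·z/height = 149°·7.5/10 = 111.7500° = 1.950405 rad
cos θ = -0.370557, sin θ = 0.928810 (intermediates below are computed at full precision and shown rounded to 5 d.p.)
v1: (-4.5,0.5) → rotate → (1.20310,-4.36492) → ×s → (1.68134,-6.09998) → (1.68,-6.10)
v2: (-0.5,-1) → rotate → (1.11409,-0.09385) → ×s → (1.55694,-0.13115) → (1.56,-0.13)
v3: (1.5,-1.5) → rotate → (0.83738,1.94905) → ×s → (1.17024,2.72380) → (1.17,2.72)
v4: (4.5,-0.5) → rotate → (-1.20310,4.36492) → ×s → (-1.68134,6.09998) → (-1.68,6.10)
v5: (5,4.5) → rotate → (-6.03243,2.97654) → ×s → (-8.43032,4.15971) → (-8.43,4.16)

Cross-section at z=7.5: (1.68,-6.10) (1.56,-0.13) (1.17,2.72) (-1.68,6.10) (-8.43,4.16)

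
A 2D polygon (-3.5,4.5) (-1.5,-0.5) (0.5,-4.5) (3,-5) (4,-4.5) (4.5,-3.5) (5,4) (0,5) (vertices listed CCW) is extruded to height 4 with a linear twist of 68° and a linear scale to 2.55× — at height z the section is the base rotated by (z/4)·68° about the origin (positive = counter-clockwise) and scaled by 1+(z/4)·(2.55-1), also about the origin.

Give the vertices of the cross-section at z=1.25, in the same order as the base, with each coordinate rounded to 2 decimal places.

t = z/height = 1.25/4 = 0.3125
s = 1 + (scale-1)·z/height = 1 + (2.55-1)·1.25/4 = 1.484375
θ = twist·z/height = 68°·1.25/4 = 21.2500° = 0.370882 rad
cos θ = 0.932008, sin θ = 0.362438 (intermediates below are computed at full precision and shown rounded to 5 d.p.)
v1: (-3.5,4.5) → rotate → (-4.89300,2.92550) → ×s → (-7.26304,4.34254) → (-7.26,4.34)
v2: (-1.5,-0.5) → rotate → (-1.21679,-1.00966) → ×s → (-1.80618,-1.49872) → (-1.81,-1.50)
v3: (0.5,-4.5) → rotate → (2.09698,-4.01282) → ×s → (3.11270,-5.95652) → (3.11,-5.96)
v4: (3,-5) → rotate → (4.60821,-3.57273) → ×s → (6.84032,-5.30326) → (6.84,-5.30)
v5: (4,-4.5) → rotate → (5.35900,-2.74428) → ×s → (7.95477,-4.07355) → (7.95,-4.07)
v6: (4.5,-3.5) → rotate → (5.46257,-1.63106) → ×s → (8.10850,-2.42110) → (8.11,-2.42)
v7: (5,4) → rotate → (3.21029,5.54022) → ×s → (4.76527,8.22377) → (4.77,8.22)
v8: (0,5) → rotate → (-1.81219,4.66004) → ×s → (-2.68997,6.91725) → (-2.69,6.92)

Cross-section at z=1.25: (-7.26,4.34) (-1.81,-1.50) (3.11,-5.96) (6.84,-5.30) (7.95,-4.07) (8.11,-2.42) (4.77,8.22) (-2.69,6.92)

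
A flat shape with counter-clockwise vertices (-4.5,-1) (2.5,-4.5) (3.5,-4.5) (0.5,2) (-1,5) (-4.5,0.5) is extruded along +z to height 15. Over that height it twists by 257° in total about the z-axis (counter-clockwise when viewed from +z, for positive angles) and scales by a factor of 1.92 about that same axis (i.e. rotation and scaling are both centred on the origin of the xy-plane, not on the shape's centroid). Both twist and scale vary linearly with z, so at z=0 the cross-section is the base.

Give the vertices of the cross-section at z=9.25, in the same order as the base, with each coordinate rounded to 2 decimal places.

Cross-section at z=9.25: (7.14,-1.13) (-1.06,8.00) (-2.52,8.57) (-1.88,-2.63) (-1.42,-7.87) (6.27,-3.32)

t = z/height = 9.25/15 = 0.616667
s = 1 + (scale-1)·z/height = 1 + (1.92-1)·9.25/15 = 1.567333
θ = twist·z/height = 257°·9.25/15 = 158.4833° = 2.766056 rad
cos θ = -0.930311, sin θ = 0.366772 (intermediates below are computed at full precision and shown rounded to 5 d.p.)
v1: (-4.5,-1) → rotate → (4.55317,-0.72016) → ×s → (7.13634,-1.12873) → (7.14,-1.13)
v2: (2.5,-4.5) → rotate → (-0.67530,5.10333) → ×s → (-1.05843,7.99862) → (-1.06,8.00)
v3: (3.5,-4.5) → rotate → (-1.60561,5.47010) → ×s → (-2.51653,8.57347) → (-2.52,8.57)
v4: (0.5,2) → rotate → (-1.19870,-1.67724) → ×s → (-1.87876,-2.62879) → (-1.88,-2.63)
v5: (-1,5) → rotate → (-0.90355,-5.01833) → ×s → (-1.41616,-7.86539) → (-1.42,-7.87)
v6: (-4.5,0.5) → rotate → (4.00301,-2.11563) → ×s → (6.27406,-3.31590) → (6.27,-3.32)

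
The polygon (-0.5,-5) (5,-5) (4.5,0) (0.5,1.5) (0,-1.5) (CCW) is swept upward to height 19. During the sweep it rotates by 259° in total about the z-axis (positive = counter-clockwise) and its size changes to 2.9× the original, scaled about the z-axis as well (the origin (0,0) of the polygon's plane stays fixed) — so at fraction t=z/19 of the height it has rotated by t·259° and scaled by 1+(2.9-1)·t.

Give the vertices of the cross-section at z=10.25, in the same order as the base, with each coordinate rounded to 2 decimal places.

Cross-section at z=10.25: (7.32,7.07) (-1.18,14.27) (-6.95,5.89) (-2.74,-1.66) (1.96,2.32)

t = z/height = 10.25/19 = 0.539474
s = 1 + (scale-1)·z/height = 1 + (2.9-1)·10.25/19 = 2.025000
θ = twist·z/height = 259°·10.25/19 = 139.7237° = 2.438638 rad
cos θ = -0.762936, sin θ = 0.646474 (intermediates below are computed at full precision and shown rounded to 5 d.p.)
v1: (-0.5,-5) → rotate → (3.61384,3.49144) → ×s → (7.31803,7.07017) → (7.32,7.07)
v2: (5,-5) → rotate → (-0.58231,7.04705) → ×s → (-1.17917,14.27028) → (-1.18,14.27)
v3: (4.5,0) → rotate → (-3.43321,2.90914) → ×s → (-6.95225,5.89100) → (-6.95,5.89)
v4: (0.5,1.5) → rotate → (-1.35118,-0.82117) → ×s → (-2.73614,-1.66286) → (-2.74,-1.66)
v5: (0,-1.5) → rotate → (0.96971,1.14440) → ×s → (1.96367,2.31742) → (1.96,2.32)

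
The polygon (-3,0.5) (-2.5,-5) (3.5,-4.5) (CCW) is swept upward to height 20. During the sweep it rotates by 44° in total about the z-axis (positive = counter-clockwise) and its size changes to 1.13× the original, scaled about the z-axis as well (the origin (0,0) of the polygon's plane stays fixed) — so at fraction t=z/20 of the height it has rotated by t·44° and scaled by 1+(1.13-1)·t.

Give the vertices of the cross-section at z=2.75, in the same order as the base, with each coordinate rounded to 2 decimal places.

t = z/height = 2.75/20 = 0.1375
s = 1 + (scale-1)·z/height = 1 + (1.13-1)·2.75/20 = 1.017875
θ = twist·z/height = 44°·2.75/20 = 6.0500° = 0.105592 rad
cos θ = 0.994430, sin θ = 0.105396 (intermediates below are computed at full precision and shown rounded to 5 d.p.)
v1: (-3,0.5) → rotate → (-3.03599,0.18103) → ×s → (-3.09026,0.18426) → (-3.09,0.18)
v2: (-2.5,-5) → rotate → (-1.95909,-5.23564) → ×s → (-1.99411,-5.32923) → (-1.99,-5.33)
v3: (3.5,-4.5) → rotate → (3.95479,-4.10605) → ×s → (4.02548,-4.17944) → (4.03,-4.18)

Cross-section at z=2.75: (-3.09,0.18) (-1.99,-5.33) (4.03,-4.18)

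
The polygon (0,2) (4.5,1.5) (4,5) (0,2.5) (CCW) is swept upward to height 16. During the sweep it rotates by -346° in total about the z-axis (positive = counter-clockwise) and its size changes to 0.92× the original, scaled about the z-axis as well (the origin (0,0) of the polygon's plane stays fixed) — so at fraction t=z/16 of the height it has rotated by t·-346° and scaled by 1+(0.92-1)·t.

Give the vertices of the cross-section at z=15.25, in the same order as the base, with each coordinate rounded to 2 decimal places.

Cross-section at z=15.25: (-0.93,1.60) (2.89,3.29) (0.87,5.85) (-1.16,2.00)

t = z/height = 15.25/16 = 0.953125
s = 1 + (scale-1)·z/height = 1 + (0.92-1)·15.25/16 = 0.923750
θ = twist·z/height = -346°·15.25/16 = -329.7813° = -5.755769 rad
cos θ = 0.864110, sin θ = 0.503303 (intermediates below are computed at full precision and shown rounded to 5 d.p.)
v1: (0,2) → rotate → (-1.00661,1.72822) → ×s → (-0.92985,1.59644) → (-0.93,1.60)
v2: (4.5,1.5) → rotate → (3.13354,3.56103) → ×s → (2.89461,3.28950) → (2.89,3.29)
v3: (4,5) → rotate → (0.93993,6.33376) → ×s → (0.86826,5.85081) → (0.87,5.85)
v4: (0,2.5) → rotate → (-1.25826,2.16028) → ×s → (-1.16231,1.99555) → (-1.16,2.00)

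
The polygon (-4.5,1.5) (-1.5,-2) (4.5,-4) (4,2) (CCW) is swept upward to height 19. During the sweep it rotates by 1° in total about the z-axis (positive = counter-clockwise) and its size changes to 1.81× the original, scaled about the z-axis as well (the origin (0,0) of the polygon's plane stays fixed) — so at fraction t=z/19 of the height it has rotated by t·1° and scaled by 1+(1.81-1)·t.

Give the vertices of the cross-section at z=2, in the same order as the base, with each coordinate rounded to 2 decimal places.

Cross-section at z=2: (-4.89,1.62) (-1.62,-2.17) (4.89,-4.33) (4.34,2.18)

t = z/height = 2/19 = 0.105263
s = 1 + (scale-1)·z/height = 1 + (1.81-1)·2/19 = 1.085263
θ = twist·z/height = 1°·2/19 = 0.1053° = 0.001837 rad
cos θ = 0.999998, sin θ = 0.001837 (intermediates below are computed at full precision and shown rounded to 5 d.p.)
v1: (-4.5,1.5) → rotate → (-4.50275,1.49173) → ×s → (-4.88667,1.61892) → (-4.89,1.62)
v2: (-1.5,-2) → rotate → (-1.49632,-2.00275) → ×s → (-1.62390,-2.17351) → (-1.62,-2.17)
v3: (4.5,-4) → rotate → (4.50734,-3.99173) → ×s → (4.89165,-4.33207) → (4.89,-4.33)
v4: (4,2) → rotate → (3.99632,2.00735) → ×s → (4.33706,2.17850) → (4.34,2.18)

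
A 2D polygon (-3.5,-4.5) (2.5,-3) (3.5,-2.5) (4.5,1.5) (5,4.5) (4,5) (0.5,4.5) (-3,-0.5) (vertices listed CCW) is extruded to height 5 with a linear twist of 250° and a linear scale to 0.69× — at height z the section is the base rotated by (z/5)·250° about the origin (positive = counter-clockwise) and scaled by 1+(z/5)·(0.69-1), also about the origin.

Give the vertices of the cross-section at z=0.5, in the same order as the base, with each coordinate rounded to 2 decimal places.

Cross-section at z=0.5: (-1.23,-5.39) (3.42,-1.61) (4.10,-0.76) (3.34,3.16) (2.55,6.00) (1.47,6.03) (-1.40,4.16) (-2.43,-1.67)

t = z/height = 0.5/5 = 0.1
s = 1 + (scale-1)·z/height = 1 + (0.69-1)·0.5/5 = 0.969000
θ = twist·z/height = 250°·0.5/5 = 25.0000° = 0.436332 rad
cos θ = 0.906308, sin θ = 0.422618 (intermediates below are computed at full precision and shown rounded to 5 d.p.)
v1: (-3.5,-4.5) → rotate → (-1.27030,-5.55755) → ×s → (-1.23092,-5.38526) → (-1.23,-5.39)
v2: (2.5,-3) → rotate → (3.53362,-1.66238) → ×s → (3.42408,-1.61084) → (3.42,-1.61)
v3: (3.5,-2.5) → rotate → (4.22862,-0.78661) → ×s → (4.09754,-0.76222) → (4.10,-0.76)
v4: (4.5,1.5) → rotate → (3.44446,3.26124) → ×s → (3.33768,3.16015) → (3.34,3.16)
v5: (5,4.5) → rotate → (2.62976,6.19148) → ×s → (2.54823,5.99954) → (2.55,6.00)
v6: (4,5) → rotate → (1.51214,6.22201) → ×s → (1.46526,6.02913) → (1.47,6.03)
v7: (0.5,4.5) → rotate → (-1.44863,4.28969) → ×s → (-1.40372,4.15671) → (-1.40,4.16)
v8: (-3,-0.5) → rotate → (-2.50761,-1.72101) → ×s → (-2.42988,-1.66766) → (-2.43,-1.67)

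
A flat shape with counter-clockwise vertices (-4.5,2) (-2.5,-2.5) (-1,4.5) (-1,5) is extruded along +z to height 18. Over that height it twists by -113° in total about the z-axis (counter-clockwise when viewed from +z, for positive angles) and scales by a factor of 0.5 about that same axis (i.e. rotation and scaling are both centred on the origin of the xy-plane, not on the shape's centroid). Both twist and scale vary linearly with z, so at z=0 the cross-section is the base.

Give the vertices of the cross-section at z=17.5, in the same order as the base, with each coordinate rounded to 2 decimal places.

t = z/height = 17.5/18 = 0.972222
s = 1 + (scale-1)·z/height = 1 + (0.5-1)·17.5/18 = 0.513889
θ = twist·z/height = -113°·17.5/18 = -109.8611° = -1.917438 rad
cos θ = -0.339741, sin θ = -0.940519 (intermediates below are computed at full precision and shown rounded to 5 d.p.)
v1: (-4.5,2) → rotate → (3.40987,3.55285) → ×s → (1.75230,1.82577) → (1.75,1.83)
v2: (-2.5,-2.5) → rotate → (-1.50194,3.20065) → ×s → (-0.77183,1.64478) → (-0.77,1.64)
v3: (-1,4.5) → rotate → (4.57208,-0.58832) → ×s → (2.34954,-0.30233) → (2.35,-0.30)
v4: (-1,5) → rotate → (5.04234,-0.75819) → ×s → (2.59120,-0.38962) → (2.59,-0.39)

Cross-section at z=17.5: (1.75,1.83) (-0.77,1.64) (2.35,-0.30) (2.59,-0.39)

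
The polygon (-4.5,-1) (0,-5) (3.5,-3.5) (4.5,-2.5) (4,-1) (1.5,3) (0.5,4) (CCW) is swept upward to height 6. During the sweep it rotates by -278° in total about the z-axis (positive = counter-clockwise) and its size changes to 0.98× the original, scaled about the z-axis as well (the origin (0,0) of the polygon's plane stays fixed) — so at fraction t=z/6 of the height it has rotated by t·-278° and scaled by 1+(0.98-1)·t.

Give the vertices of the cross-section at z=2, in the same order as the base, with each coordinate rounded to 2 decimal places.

Cross-section at z=2: (-0.78,4.51) (-4.96,0.23) (-3.63,-3.31) (-2.69,-4.35) (-1.18,-3.92) (2.91,-1.63) (3.95,-0.68)

t = z/height = 2/6 = 0.333333
s = 1 + (scale-1)·z/height = 1 + (0.98-1)·2/6 = 0.993333
θ = twist·z/height = -278°·2/6 = -92.6667° = -1.617338 rad
cos θ = -0.046525, sin θ = -0.998917 (intermediates below are computed at full precision and shown rounded to 5 d.p.)
v1: (-4.5,-1) → rotate → (-0.78955,4.54165) → ×s → (-0.78429,4.51137) → (-0.78,4.51)
v2: (0,-5) → rotate → (-4.99459,0.23263) → ×s → (-4.96129,0.23108) → (-4.96,0.23)
v3: (3.5,-3.5) → rotate → (-3.65905,-3.33337) → ×s → (-3.63465,-3.31115) → (-3.63,-3.31)
v4: (4.5,-2.5) → rotate → (-2.70666,-4.37881) → ×s → (-2.68861,-4.34962) → (-2.69,-4.35)
v5: (4,-1) → rotate → (-1.18502,-3.94914) → ×s → (-1.17712,-3.92282) → (-1.18,-3.92)
v6: (1.5,3) → rotate → (2.92696,-1.63795) → ×s → (2.90745,-1.62703) → (2.91,-1.63)
v7: (0.5,4) → rotate → (3.97241,-0.68556) → ×s → (3.94592,-0.68099) → (3.95,-0.68)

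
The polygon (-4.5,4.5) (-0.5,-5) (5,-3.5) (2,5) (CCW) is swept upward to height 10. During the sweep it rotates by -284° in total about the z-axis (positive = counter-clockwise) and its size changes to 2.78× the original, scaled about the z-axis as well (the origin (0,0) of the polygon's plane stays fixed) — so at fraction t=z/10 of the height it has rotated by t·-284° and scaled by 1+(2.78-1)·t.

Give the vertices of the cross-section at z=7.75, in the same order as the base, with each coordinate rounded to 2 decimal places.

Cross-section at z=7.75: (1.29,-15.09) (8.57,8.33) (-3.74,14.03) (-11.30,-6.04)

t = z/height = 7.75/10 = 0.775
s = 1 + (scale-1)·z/height = 1 + (2.78-1)·7.75/10 = 2.379500
θ = twist·z/height = -284°·7.75/10 = -220.1000° = -3.841470 rad
cos θ = -0.764921, sin θ = 0.644124 (intermediates below are computed at full precision and shown rounded to 5 d.p.)
v1: (-4.5,4.5) → rotate → (0.54359,-6.34070) → ×s → (1.29347,-15.08770) → (1.29,-15.09)
v2: (-0.5,-5) → rotate → (3.60308,3.50255) → ×s → (8.57353,8.33431) → (8.57,8.33)
v3: (5,-3.5) → rotate → (-1.57017,5.89784) → ×s → (-3.73623,14.03392) → (-3.74,14.03)
v4: (2,5) → rotate → (-4.75046,-2.53636) → ×s → (-11.30372,-6.03527) → (-11.30,-6.04)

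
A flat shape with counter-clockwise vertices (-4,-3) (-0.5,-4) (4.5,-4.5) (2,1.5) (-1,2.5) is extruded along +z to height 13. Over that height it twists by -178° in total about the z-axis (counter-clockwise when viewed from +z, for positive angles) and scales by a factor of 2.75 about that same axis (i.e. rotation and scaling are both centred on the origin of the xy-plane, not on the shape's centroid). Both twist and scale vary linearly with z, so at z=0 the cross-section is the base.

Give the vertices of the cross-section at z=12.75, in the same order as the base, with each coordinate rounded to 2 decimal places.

t = z/height = 12.75/13 = 0.980769
s = 1 + (scale-1)·z/height = 1 + (2.75-1)·12.75/13 = 2.716346
θ = twist·z/height = -178°·12.75/13 = -174.5769° = -3.046942 rad
cos θ = -0.995524, sin θ = -0.094509 (intermediates below are computed at full precision and shown rounded to 5 d.p.)
v1: (-4,-3) → rotate → (3.69857,3.36461) → ×s → (10.04659,9.13944) → (10.05,9.14)
v2: (-0.5,-4) → rotate → (0.11972,4.02935) → ×s → (0.32521,10.94511) → (0.33,10.95)
v3: (4.5,-4.5) → rotate → (-4.90515,4.05457) → ×s → (-13.32408,11.01361) → (-13.32,11.01)
v4: (2,1.5) → rotate → (-1.84928,-1.68230) → ×s → (-5.02330,-4.56972) → (-5.02,-4.57)
v5: (-1,2.5) → rotate → (1.23180,-2.39430) → ×s → (3.34599,-6.50375) → (3.35,-6.50)

Cross-section at z=12.75: (10.05,9.14) (0.33,10.95) (-13.32,11.01) (-5.02,-4.57) (3.35,-6.50)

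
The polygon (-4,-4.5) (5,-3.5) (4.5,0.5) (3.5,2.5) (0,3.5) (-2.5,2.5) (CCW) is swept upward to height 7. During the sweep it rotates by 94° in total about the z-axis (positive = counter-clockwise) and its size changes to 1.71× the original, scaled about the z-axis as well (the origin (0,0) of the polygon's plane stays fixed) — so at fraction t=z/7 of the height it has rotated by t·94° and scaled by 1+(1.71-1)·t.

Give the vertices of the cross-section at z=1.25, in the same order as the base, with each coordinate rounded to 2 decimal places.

Cross-section at z=1.25: (-2.85,-6.16) (6.53,-2.15) (4.69,2.00) (2.96,3.84) (-1.14,3.78) (-3.51,1.88)

t = z/height = 1.25/7 = 0.178571
s = 1 + (scale-1)·z/height = 1 + (1.71-1)·1.25/7 = 1.126786
θ = twist·z/height = 94°·1.25/7 = 16.7857° = 0.292966 rad
cos θ = 0.957392, sin θ = 0.288793 (intermediates below are computed at full precision and shown rounded to 5 d.p.)
v1: (-4,-4.5) → rotate → (-2.53000,-5.46343) → ×s → (-2.85076,-6.15612) → (-2.85,-6.16)
v2: (5,-3.5) → rotate → (5.79773,-1.90690) → ×s → (6.53280,-2.14867) → (6.53,-2.15)
v3: (4.5,0.5) → rotate → (4.16387,1.77826) → ×s → (4.69178,2.00372) → (4.69,2.00)
v4: (3.5,2.5) → rotate → (2.62889,3.40425) → ×s → (2.96219,3.83587) → (2.96,3.84)
v5: (0,3.5) → rotate → (-1.01078,3.35087) → ×s → (-1.13893,3.77571) → (-1.14,3.78)
v6: (-2.5,2.5) → rotate → (-3.11546,1.67150) → ×s → (-3.51046,1.88342) → (-3.51,1.88)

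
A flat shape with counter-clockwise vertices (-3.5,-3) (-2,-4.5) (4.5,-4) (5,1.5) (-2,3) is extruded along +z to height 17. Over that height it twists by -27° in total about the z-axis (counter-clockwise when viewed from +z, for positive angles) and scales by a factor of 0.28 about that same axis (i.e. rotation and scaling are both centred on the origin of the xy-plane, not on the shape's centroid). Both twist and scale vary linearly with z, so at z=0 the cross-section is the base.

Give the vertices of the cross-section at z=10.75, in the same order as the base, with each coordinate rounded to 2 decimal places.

t = z/height = 10.75/17 = 0.632353
s = 1 + (scale-1)·z/height = 1 + (0.28-1)·10.75/17 = 0.544706
θ = twist·z/height = -27°·10.75/17 = -17.0735° = -0.297989 rad
cos θ = 0.955929, sin θ = -0.293599 (intermediates below are computed at full precision and shown rounded to 5 d.p.)
v1: (-3.5,-3) → rotate → (-4.22655,-1.84019) → ×s → (-2.30222,-1.00236) → (-2.30,-1.00)
v2: (-2,-4.5) → rotate → (-3.23305,-3.71448) → ×s → (-1.76106,-2.02330) → (-1.76,-2.02)
v3: (4.5,-4) → rotate → (3.12728,-5.14491) → ×s → (1.70345,-2.80246) → (1.70,-2.80)
v4: (5,1.5) → rotate → (5.22004,-0.03410) → ×s → (2.84339,-0.01857) → (2.84,-0.02)
v5: (-2,3) → rotate → (-1.03106,3.45498) → ×s → (-0.56163,1.88195) → (-0.56,1.88)

Cross-section at z=10.75: (-2.30,-1.00) (-1.76,-2.02) (1.70,-2.80) (2.84,-0.02) (-0.56,1.88)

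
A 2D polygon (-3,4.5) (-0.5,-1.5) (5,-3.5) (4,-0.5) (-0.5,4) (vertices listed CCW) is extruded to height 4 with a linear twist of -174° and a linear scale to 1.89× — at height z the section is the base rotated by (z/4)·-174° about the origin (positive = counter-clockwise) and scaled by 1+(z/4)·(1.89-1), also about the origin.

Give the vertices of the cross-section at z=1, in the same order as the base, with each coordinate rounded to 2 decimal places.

Cross-section at z=1: (1.13,6.52) (-1.71,-0.91) (1.49,-7.31) (3.13,-3.81) (2.92,3.97)

t = z/height = 1/4 = 0.25
s = 1 + (scale-1)·z/height = 1 + (1.89-1)·1/4 = 1.222500
θ = twist·z/height = -174°·1/4 = -43.5000° = -0.759218 rad
cos θ = 0.725374, sin θ = -0.688355 (intermediates below are computed at full precision and shown rounded to 5 d.p.)
v1: (-3,4.5) → rotate → (0.92147,5.32925) → ×s → (1.12650,6.51501) → (1.13,6.52)
v2: (-0.5,-1.5) → rotate → (-1.39522,-0.74388) → ×s → (-1.70566,-0.90940) → (-1.71,-0.91)
v3: (5,-3.5) → rotate → (1.21763,-5.98058) → ×s → (1.48855,-7.31126) → (1.49,-7.31)
v4: (4,-0.5) → rotate → (2.55732,-3.11611) → ×s → (3.12632,-3.80944) → (3.13,-3.81)
v5: (-0.5,4) → rotate → (2.39073,3.24567) → ×s → (2.92267,3.96784) → (2.92,3.97)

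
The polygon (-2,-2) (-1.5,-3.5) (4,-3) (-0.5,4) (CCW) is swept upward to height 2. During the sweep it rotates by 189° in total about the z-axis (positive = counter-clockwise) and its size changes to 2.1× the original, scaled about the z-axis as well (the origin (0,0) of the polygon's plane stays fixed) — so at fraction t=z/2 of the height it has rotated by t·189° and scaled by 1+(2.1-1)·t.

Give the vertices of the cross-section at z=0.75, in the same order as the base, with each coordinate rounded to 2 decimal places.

t = z/height = 0.75/2 = 0.375
s = 1 + (scale-1)·z/height = 1 + (2.1-1)·0.75/2 = 1.412500
θ = twist·z/height = 189°·0.75/2 = 70.8750° = 1.237002 rad
cos θ = 0.327630, sin θ = 0.944806 (intermediates below are computed at full precision and shown rounded to 5 d.p.)
v1: (-2,-2) → rotate → (1.23435,-2.54487) → ×s → (1.74352,-3.59463) → (1.74,-3.59)
v2: (-1.5,-3.5) → rotate → (2.81538,-2.56391) → ×s → (3.97672,-3.62153) → (3.98,-3.62)
v3: (4,-3) → rotate → (4.14494,2.79633) → ×s → (5.85473,3.94982) → (5.85,3.95)
v4: (-0.5,4) → rotate → (-3.94304,0.83812) → ×s → (-5.56954,1.18384) → (-5.57,1.18)

Cross-section at z=0.75: (1.74,-3.59) (3.98,-3.62) (5.85,3.95) (-5.57,1.18)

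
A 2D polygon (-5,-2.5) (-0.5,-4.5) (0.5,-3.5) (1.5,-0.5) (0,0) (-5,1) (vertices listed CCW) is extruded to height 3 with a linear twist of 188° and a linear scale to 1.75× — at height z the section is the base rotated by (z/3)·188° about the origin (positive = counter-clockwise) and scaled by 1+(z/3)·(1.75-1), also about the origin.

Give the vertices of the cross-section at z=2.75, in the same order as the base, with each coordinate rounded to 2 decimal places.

t = z/height = 2.75/3 = 0.916667
s = 1 + (scale-1)·z/height = 1 + (1.75-1)·2.75/3 = 1.687500
θ = twist·z/height = 188°·2.75/3 = 172.3333° = 3.007784 rad
cos θ = -0.991061, sin θ = 0.133410 (intermediates below are computed at full precision and shown rounded to 5 d.p.)
v1: (-5,-2.5) → rotate → (5.28883,1.81060) → ×s → (8.92490,3.05539) → (8.92,3.06)
v2: (-0.5,-4.5) → rotate → (1.09587,4.39307) → ×s → (1.84929,7.41330) → (1.85,7.41)
v3: (0.5,-3.5) → rotate → (-0.02860,3.53542) → ×s → (-0.04826,5.96602) → (-0.05,5.97)
v4: (1.5,-0.5) → rotate → (-1.41989,0.69564) → ×s → (-2.39606,1.17390) → (-2.40,1.17)
v5: (0,0) → rotate → (0.00000,0.00000) → ×s → (0.00000,0.00000) → (0.00,0.00)
v6: (-5,1) → rotate → (4.82190,-1.65811) → ×s → (8.13695,-2.79806) → (8.14,-2.80)

Cross-section at z=2.75: (8.92,3.06) (1.85,7.41) (-0.05,5.97) (-2.40,1.17) (0.00,0.00) (8.14,-2.80)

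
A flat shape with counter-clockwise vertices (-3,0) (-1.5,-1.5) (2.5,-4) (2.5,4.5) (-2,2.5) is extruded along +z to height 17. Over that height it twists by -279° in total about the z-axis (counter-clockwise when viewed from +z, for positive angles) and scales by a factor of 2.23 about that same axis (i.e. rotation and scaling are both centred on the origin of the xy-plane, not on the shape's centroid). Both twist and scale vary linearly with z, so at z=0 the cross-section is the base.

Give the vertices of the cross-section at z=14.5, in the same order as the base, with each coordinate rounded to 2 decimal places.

Cross-section at z=14.5: (3.26,-5.21) (4.24,-0.98) (4.23,8.69) (-10.53,-0.55) (-2.17,-6.19)

t = z/height = 14.5/17 = 0.852941
s = 1 + (scale-1)·z/height = 1 + (2.23-1)·14.5/17 = 2.049118
θ = twist·z/height = -279°·14.5/17 = -237.9706° = -4.153370 rad
cos θ = -0.530355, sin θ = 0.847776 (intermediates below are computed at full precision and shown rounded to 5 d.p.)
v1: (-3,0) → rotate → (1.59106,-2.54333) → ×s → (3.26028,-5.21158) → (3.26,-5.21)
v2: (-1.5,-1.5) → rotate → (2.06720,-0.47613) → ×s → (4.23593,-0.97565) → (4.24,-0.98)
v3: (2.5,-4) → rotate → (2.06522,4.24086) → ×s → (4.23187,8.69002) → (4.23,8.69)
v4: (2.5,4.5) → rotate → (-5.14088,-0.26716) → ×s → (-10.53426,-0.54743) → (-10.53,-0.55)
v5: (-2,2.5) → rotate → (-1.05873,-3.02144) → ×s → (-2.16946,-6.19128) → (-2.17,-6.19)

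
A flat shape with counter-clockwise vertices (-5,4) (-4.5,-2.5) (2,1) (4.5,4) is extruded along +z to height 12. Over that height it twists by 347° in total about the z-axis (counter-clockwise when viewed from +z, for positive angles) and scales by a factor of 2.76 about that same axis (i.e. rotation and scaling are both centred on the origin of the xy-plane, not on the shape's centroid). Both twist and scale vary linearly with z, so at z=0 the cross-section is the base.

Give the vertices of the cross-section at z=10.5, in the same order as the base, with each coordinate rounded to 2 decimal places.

t = z/height = 10.5/12 = 0.875
s = 1 + (scale-1)·z/height = 1 + (2.76-1)·10.5/12 = 2.540000
θ = twist·z/height = 347°·10.5/12 = 303.6250° = 5.299256 rad
cos θ = 0.553755, sin θ = -0.832680 (intermediates below are computed at full precision and shown rounded to 5 d.p.)
v1: (-5,4) → rotate → (0.56194,6.37842) → ×s → (1.42734,16.20118) → (1.43,16.20)
v2: (-4.5,-2.5) → rotate → (-4.57360,2.36267) → ×s → (-11.61693,6.00119) → (-11.62,6.00)
v3: (2,1) → rotate → (1.94019,-1.11160) → ×s → (4.92808,-2.82348) → (4.93,-2.82)
v4: (4.5,4) → rotate → (5.82262,-1.53204) → ×s → (14.78944,-3.89138) → (14.79,-3.89)

Cross-section at z=10.5: (1.43,16.20) (-11.62,6.00) (4.93,-2.82) (14.79,-3.89)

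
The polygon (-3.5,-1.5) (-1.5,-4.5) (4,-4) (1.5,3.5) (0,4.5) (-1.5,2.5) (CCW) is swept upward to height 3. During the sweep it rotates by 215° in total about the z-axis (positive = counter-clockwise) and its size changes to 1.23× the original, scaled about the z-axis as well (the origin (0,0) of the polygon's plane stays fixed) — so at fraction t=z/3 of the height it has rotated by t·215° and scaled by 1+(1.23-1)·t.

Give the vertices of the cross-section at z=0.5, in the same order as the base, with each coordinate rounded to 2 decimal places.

t = z/height = 0.5/3 = 0.166667
s = 1 + (scale-1)·z/height = 1 + (1.23-1)·0.5/3 = 1.038333
θ = twist·z/height = 215°·0.5/3 = 35.8333° = 0.625410 rad
cos θ = 0.810723, sin θ = 0.585429 (intermediates below are computed at full precision and shown rounded to 5 d.p.)
v1: (-3.5,-1.5) → rotate → (-1.95939,-3.26509) → ×s → (-2.03450,-3.39025) → (-2.03,-3.39)
v2: (-1.5,-4.5) → rotate → (1.41835,-4.52640) → ×s → (1.47272,-4.69991) → (1.47,-4.70)
v3: (4,-4) → rotate → (5.58461,-0.90118) → ×s → (5.79869,-0.93572) → (5.80,-0.94)
v4: (1.5,3.5) → rotate → (-0.83292,3.71568) → ×s → (-0.86485,3.85811) → (-0.86,3.86)
v5: (0,4.5) → rotate → (-2.63443,3.64826) → ×s → (-2.73542,3.78810) → (-2.74,3.79)
v6: (-1.5,2.5) → rotate → (-2.67966,1.14866) → ×s → (-2.78238,1.19270) → (-2.78,1.19)

Cross-section at z=0.5: (-2.03,-3.39) (1.47,-4.70) (5.80,-0.94) (-0.86,3.86) (-2.74,3.79) (-2.78,1.19)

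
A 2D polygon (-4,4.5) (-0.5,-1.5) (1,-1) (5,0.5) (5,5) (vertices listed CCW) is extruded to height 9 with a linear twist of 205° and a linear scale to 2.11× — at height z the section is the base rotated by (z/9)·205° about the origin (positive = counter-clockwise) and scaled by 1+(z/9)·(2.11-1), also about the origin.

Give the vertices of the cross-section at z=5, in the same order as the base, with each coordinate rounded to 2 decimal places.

t = z/height = 5/9 = 0.555556
s = 1 + (scale-1)·z/height = 1 + (2.11-1)·5/9 = 1.616667
θ = twist·z/height = 205°·5/9 = 113.8889° = 1.987736 rad
cos θ = -0.404964, sin θ = 0.914333 (intermediates below are computed at full precision and shown rounded to 5 d.p.)
v1: (-4,4.5) → rotate → (-2.49464,-5.47967) → ×s → (-4.03300,-8.85880) → (-4.03,-8.86)
v2: (-0.5,-1.5) → rotate → (1.57398,0.15028) → ×s → (2.54460,0.24295) → (2.54,0.24)
v3: (1,-1) → rotate → (0.50937,1.31930) → ×s → (0.82348,2.13286) → (0.82,2.13)
v4: (5,0.5) → rotate → (-2.48199,4.36918) → ×s → (-4.01255,7.06351) → (-4.01,7.06)
v5: (5,5) → rotate → (-6.59648,2.54684) → ×s → (-10.66432,4.11739) → (-10.66,4.12)

Cross-section at z=5: (-4.03,-8.86) (2.54,0.24) (0.82,2.13) (-4.01,7.06) (-10.66,4.12)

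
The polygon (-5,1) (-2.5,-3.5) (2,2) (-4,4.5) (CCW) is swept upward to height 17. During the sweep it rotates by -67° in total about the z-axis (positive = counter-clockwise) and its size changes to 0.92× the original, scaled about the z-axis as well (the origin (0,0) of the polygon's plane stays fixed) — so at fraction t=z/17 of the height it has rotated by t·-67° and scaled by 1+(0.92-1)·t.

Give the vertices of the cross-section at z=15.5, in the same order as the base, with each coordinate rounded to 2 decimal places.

Cross-section at z=15.5: (-1.43,4.51) (-3.96,0.46) (2.52,-0.73) (1.86,5.26)

t = z/height = 15.5/17 = 0.911765
s = 1 + (scale-1)·z/height = 1 + (0.92-1)·15.5/17 = 0.927059
θ = twist·z/height = -67°·15.5/17 = -61.0882° = -1.066191 rad
cos θ = 0.483462, sin θ = -0.875365 (intermediates below are computed at full precision and shown rounded to 5 d.p.)
v1: (-5,1) → rotate → (-1.54195,4.86029) → ×s → (-1.42947,4.50577) → (-1.43,4.51)
v2: (-2.5,-3.5) → rotate → (-4.27243,0.49630) → ×s → (-3.96080,0.46010) → (-3.96,0.46)
v3: (2,2) → rotate → (2.71765,-0.78381) → ×s → (2.51943,-0.72663) → (2.52,-0.73)
v4: (-4,4.5) → rotate → (2.00530,5.67704) → ×s → (1.85903,5.26295) → (1.86,5.26)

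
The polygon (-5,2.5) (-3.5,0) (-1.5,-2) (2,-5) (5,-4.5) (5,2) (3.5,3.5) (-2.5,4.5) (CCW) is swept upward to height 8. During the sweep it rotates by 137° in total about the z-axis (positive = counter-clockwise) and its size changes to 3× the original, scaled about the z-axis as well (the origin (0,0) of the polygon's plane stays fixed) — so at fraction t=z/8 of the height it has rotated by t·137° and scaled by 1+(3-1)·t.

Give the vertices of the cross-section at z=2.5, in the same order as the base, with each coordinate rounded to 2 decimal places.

t = z/height = 2.5/8 = 0.3125
s = 1 + (scale-1)·z/height = 1 + (3-1)·2.5/8 = 1.625000
θ = twist·z/height = 137°·2.5/8 = 42.8125° = 0.747219 rad
cos θ = 0.733582, sin θ = 0.679601 (intermediates below are computed at full precision and shown rounded to 5 d.p.)
v1: (-5,2.5) → rotate → (-5.36691,-1.56405) → ×s → (-8.72123,-2.54159) → (-8.72,-2.54)
v2: (-3.5,0) → rotate → (-2.56754,-2.37860) → ×s → (-4.17225,-3.86523) → (-4.17,-3.87)
v3: (-1.5,-2) → rotate → (0.25883,-2.48657) → ×s → (0.42060,-4.04067) → (0.42,-4.04)
v4: (2,-5) → rotate → (4.86517,-2.30871) → ×s → (7.90590,-3.75165) → (7.91,-3.75)
v5: (5,-4.5) → rotate → (6.72611,0.09689) → ×s → (10.92994,0.15745) → (10.93,0.16)
v6: (5,2) → rotate → (2.30871,4.86517) → ×s → (3.75165,7.90590) → (3.75,7.91)
v7: (3.5,3.5) → rotate → (0.18893,4.94614) → ×s → (0.30701,8.03748) → (0.31,8.04)
v8: (-2.5,4.5) → rotate → (-4.89216,1.60211) → ×s → (-7.94976,2.60344) → (-7.95,2.60)

Cross-section at z=2.5: (-8.72,-2.54) (-4.17,-3.87) (0.42,-4.04) (7.91,-3.75) (10.93,0.16) (3.75,7.91) (0.31,8.04) (-7.95,2.60)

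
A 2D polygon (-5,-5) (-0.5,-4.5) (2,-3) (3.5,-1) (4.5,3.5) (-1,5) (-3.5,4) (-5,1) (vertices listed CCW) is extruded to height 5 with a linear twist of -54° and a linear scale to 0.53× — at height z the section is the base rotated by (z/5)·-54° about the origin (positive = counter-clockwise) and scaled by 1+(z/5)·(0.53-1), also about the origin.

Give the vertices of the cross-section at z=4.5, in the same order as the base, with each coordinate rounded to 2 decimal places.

t = z/height = 4.5/5 = 0.9
s = 1 + (scale-1)·z/height = 1 + (0.53-1)·4.5/5 = 0.577000
θ = twist·z/height = -54°·4.5/5 = -48.6000° = -0.848230 rad
cos θ = 0.661312, sin θ = -0.750111 (intermediates below are computed at full precision and shown rounded to 5 d.p.)
v1: (-5,-5) → rotate → (-7.05711,0.44400) → ×s → (-4.07196,0.25619) → (-4.07,0.26)
v2: (-0.5,-4.5) → rotate → (-3.70616,-2.60085) → ×s → (-2.13845,-1.50069) → (-2.14,-1.50)
v3: (2,-3) → rotate → (-0.92771,-3.48416) → ×s → (-0.53529,-2.01036) → (-0.54,-2.01)
v4: (3.5,-1) → rotate → (1.56448,-3.28670) → ×s → (0.90271,-1.89643) → (0.90,-1.90)
v5: (4.5,3.5) → rotate → (5.60129,-1.06091) → ×s → (3.23195,-0.61214) → (3.23,-0.61)
v6: (-1,5) → rotate → (3.08924,4.05667) → ×s → (1.78249,2.34070) → (1.78,2.34)
v7: (-3.5,4) → rotate → (0.68585,5.27064) → ×s → (0.39574,3.04116) → (0.40,3.04)
v8: (-5,1) → rotate → (-2.55645,4.41187) → ×s → (-1.47507,2.54565) → (-1.48,2.55)

Cross-section at z=4.5: (-4.07,0.26) (-2.14,-1.50) (-0.54,-2.01) (0.90,-1.90) (3.23,-0.61) (1.78,2.34) (0.40,3.04) (-1.48,2.55)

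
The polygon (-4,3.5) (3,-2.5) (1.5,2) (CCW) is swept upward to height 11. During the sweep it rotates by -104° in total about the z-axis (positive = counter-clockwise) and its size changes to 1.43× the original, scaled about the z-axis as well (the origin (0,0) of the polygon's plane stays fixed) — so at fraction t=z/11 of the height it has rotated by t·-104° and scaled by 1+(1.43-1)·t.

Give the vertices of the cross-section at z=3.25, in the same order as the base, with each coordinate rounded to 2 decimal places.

t = z/height = 3.25/11 = 0.295455
s = 1 + (scale-1)·z/height = 1 + (1.43-1)·3.25/11 = 1.127045
θ = twist·z/height = -104°·3.25/11 = -30.7273° = -0.536292 rad
cos θ = 0.859609, sin θ = -0.510952 (intermediates below are computed at full precision and shown rounded to 5 d.p.)
v1: (-4,3.5) → rotate → (-1.65010,5.05244) → ×s → (-1.85974,5.69433) → (-1.86,5.69)
v2: (3,-2.5) → rotate → (1.30145,-3.68188) → ×s → (1.46679,-4.14965) → (1.47,-4.15)
v3: (1.5,2) → rotate → (2.31132,0.95279) → ×s → (2.60496,1.07384) → (2.60,1.07)

Cross-section at z=3.25: (-1.86,5.69) (1.47,-4.15) (2.60,1.07)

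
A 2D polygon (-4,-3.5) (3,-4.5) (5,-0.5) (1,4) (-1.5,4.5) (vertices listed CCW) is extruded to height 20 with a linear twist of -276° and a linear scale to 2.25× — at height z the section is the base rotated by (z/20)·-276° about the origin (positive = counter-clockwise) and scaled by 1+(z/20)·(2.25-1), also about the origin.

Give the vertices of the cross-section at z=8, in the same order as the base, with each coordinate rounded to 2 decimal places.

t = z/height = 8/20 = 0.4
s = 1 + (scale-1)·z/height = 1 + (2.25-1)·8/20 = 1.500000
θ = twist·z/height = -276°·8/20 = -110.4000° = -1.926843 rad
cos θ = -0.348572, sin θ = -0.937282 (intermediates below are computed at full precision and shown rounded to 5 d.p.)
v1: (-4,-3.5) → rotate → (-1.88620,4.96913) → ×s → (-2.82930,7.45370) → (-2.83,7.45)
v2: (3,-4.5) → rotate → (-5.26349,-1.24327) → ×s → (-7.89523,-1.86491) → (-7.90,-1.86)
v3: (5,-0.5) → rotate → (-2.21150,-4.51212) → ×s → (-3.31725,-6.76819) → (-3.32,-6.77)
v4: (1,4) → rotate → (3.40056,-2.33157) → ×s → (5.10083,-3.49736) → (5.10,-3.50)
v5: (-1.5,4.5) → rotate → (4.74063,-0.16265) → ×s → (7.11094,-0.24398) → (7.11,-0.24)

Cross-section at z=8: (-2.83,7.45) (-7.90,-1.86) (-3.32,-6.77) (5.10,-3.50) (7.11,-0.24)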